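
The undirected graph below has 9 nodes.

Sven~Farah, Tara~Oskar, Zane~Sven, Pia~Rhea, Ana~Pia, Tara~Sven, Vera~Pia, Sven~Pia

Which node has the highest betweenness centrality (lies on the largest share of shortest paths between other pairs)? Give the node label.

Unnormalized betweenness of each node: Ana:0, Farah:0, Oskar:0, Pia:18, Rhea:0, Sven:21, Tara:7, Vera:0, Zane:0.
Sven has the largest value, 21, making it the main broker — the node through which the most shortest paths run.

Sven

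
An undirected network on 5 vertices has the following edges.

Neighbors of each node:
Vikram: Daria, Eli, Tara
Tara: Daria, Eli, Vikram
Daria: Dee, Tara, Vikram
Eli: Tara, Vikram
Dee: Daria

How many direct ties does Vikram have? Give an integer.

3

Vikram is directly tied to Daria, Eli, and Tara. That is 3 neighbors, so the degree of Vikram is 3.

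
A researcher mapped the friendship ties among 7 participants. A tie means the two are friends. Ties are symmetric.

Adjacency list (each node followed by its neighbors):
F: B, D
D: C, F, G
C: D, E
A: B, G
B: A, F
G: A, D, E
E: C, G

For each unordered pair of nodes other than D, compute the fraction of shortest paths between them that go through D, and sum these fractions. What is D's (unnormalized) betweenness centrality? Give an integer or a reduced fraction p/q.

Pairs whose geodesics pass through D — G–C: 1/2; G–F: 1; E–F: 2/2; C–F: 1; C–B: 1; C–A: 1/2.
All other pairs contribute 0.
Summing the contributions gives betweenness(D) = 5.

5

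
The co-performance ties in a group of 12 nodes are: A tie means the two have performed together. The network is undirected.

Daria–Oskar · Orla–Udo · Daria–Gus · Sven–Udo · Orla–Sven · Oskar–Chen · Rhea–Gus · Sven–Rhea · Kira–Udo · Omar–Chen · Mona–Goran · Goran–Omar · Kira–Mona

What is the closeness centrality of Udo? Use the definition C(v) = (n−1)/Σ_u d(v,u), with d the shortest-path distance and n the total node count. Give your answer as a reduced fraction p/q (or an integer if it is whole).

11/31

Distances from Udo: Chen:5, Daria:4, Goran:3, Gus:3, Kira:1, Mona:2, Omar:4, Orla:1, Oskar:5, Rhea:2, Sven:1. Sum = 31.
n = 12, so closeness = 11/31.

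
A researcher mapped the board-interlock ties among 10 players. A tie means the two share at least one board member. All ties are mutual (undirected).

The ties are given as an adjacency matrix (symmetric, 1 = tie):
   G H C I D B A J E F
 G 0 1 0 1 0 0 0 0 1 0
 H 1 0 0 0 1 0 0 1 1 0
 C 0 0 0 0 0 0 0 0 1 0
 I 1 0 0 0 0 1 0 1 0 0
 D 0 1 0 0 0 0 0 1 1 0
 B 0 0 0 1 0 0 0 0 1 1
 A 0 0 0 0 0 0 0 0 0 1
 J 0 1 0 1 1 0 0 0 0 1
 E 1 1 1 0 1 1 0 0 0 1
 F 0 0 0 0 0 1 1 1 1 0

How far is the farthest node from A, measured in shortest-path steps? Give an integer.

Distances from A: B:2, C:3, D:3, E:2, F:1, G:3, H:3, I:3, J:2.
The largest is 3 (to G, H, C, D, and I), so the eccentricity of A is 3.

3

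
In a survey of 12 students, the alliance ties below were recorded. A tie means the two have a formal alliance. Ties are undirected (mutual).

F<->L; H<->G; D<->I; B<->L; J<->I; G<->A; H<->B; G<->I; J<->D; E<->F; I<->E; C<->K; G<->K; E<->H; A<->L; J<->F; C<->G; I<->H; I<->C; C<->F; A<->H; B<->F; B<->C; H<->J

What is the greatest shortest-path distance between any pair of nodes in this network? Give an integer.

3

Eccentricity of each node (its greatest distance to any other): A:3, B:3, C:2, D:3, E:3, F:2, G:2, H:2, I:3, J:3, K:3, L:3.
The maximum eccentricity is 3, realized for instance by the pair K–D via K – G – I – D. So the diameter is 3.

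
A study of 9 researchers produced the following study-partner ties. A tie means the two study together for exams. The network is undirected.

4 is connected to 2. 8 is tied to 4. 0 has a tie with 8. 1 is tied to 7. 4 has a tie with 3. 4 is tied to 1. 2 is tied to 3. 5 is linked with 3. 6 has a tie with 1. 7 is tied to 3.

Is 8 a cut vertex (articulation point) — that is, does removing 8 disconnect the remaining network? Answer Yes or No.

Removing 8 leaves {0} with no path to {1, 2, 3, 4, 5, 6, and 7}, so the network splits into 2 components. 8 is a cut vertex.

Yes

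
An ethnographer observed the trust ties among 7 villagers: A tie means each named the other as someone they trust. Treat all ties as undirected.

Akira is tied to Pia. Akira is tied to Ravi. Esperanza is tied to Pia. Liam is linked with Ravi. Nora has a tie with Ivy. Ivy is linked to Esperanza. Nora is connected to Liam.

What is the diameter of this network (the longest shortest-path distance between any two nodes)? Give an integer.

3

Eccentricity of each node (its greatest distance to any other): Akira:3, Esperanza:3, Ivy:3, Liam:3, Nora:3, Pia:3, Ravi:3.
The maximum eccentricity is 3, realized for instance by the pair Liam–Esperanza via Liam – Nora – Ivy – Esperanza. So the diameter is 3.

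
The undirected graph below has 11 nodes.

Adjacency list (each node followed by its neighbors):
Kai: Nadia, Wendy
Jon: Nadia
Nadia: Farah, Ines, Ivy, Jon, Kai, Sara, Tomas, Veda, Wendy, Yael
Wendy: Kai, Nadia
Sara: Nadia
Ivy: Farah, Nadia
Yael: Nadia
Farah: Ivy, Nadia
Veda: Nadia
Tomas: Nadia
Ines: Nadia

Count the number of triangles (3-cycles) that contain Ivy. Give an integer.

Ivy's neighbors: Farah and Nadia.
Neighbor pairs that are themselves tied: Ivy–Farah–Nadia. Each forms one triangle with Ivy, for 1 in total.

1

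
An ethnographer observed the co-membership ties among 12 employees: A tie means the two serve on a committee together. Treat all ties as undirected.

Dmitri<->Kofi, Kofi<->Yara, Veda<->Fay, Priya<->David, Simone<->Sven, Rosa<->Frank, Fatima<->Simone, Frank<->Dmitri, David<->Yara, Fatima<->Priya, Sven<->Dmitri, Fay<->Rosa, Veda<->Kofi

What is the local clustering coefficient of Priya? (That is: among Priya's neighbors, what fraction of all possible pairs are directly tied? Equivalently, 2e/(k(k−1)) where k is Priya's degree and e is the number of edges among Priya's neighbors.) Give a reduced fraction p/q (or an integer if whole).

0

Priya's neighbors: David and Fatima (k = 2).
Possible neighbor pairs: C(2,2) = 1. Edges among them: none → e = 0.
Clustering(Priya) = 0/1.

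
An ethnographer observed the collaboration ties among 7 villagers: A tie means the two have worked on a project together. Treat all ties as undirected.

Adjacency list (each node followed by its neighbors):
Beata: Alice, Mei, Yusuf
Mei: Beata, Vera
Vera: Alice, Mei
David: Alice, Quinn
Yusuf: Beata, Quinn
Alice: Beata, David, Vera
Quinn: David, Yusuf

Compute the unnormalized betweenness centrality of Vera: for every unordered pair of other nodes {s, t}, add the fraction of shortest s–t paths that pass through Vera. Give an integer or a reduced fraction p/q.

Pairs whose geodesics pass through Vera — Alice–Mei: 1/2; David–Mei: 1/2.
All other pairs contribute 0.
Summing the contributions gives betweenness(Vera) = 1.

1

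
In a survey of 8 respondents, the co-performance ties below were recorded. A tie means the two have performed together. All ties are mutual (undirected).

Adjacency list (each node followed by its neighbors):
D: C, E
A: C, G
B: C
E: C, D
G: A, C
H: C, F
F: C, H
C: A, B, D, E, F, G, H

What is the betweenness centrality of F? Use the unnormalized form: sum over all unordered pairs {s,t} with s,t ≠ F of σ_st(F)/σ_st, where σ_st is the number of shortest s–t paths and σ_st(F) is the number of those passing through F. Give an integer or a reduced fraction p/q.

No shortest path between any pair of other nodes passes through F.
Summing the contributions gives betweenness(F) = 0.

0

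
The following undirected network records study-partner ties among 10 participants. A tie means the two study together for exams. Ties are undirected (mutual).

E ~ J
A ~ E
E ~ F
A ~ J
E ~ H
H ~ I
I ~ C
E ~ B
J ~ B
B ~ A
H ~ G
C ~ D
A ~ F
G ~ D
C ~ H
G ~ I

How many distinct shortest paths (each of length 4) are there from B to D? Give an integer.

2

The shortest distance is 4. The length-4 paths are: B–E–H–C–D; B–E–H–G–D.
That gives 2 distinct shortest paths.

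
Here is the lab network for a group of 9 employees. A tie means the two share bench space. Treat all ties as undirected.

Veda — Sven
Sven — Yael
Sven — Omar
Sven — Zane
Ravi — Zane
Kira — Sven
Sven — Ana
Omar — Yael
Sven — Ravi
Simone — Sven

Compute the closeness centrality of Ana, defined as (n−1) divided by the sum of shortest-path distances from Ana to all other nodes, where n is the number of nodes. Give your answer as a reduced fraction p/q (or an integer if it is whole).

Distances from Ana: Kira:2, Omar:2, Ravi:2, Simone:2, Sven:1, Veda:2, Yael:2, Zane:2. Sum = 15.
n = 9, so closeness = 8/15.

8/15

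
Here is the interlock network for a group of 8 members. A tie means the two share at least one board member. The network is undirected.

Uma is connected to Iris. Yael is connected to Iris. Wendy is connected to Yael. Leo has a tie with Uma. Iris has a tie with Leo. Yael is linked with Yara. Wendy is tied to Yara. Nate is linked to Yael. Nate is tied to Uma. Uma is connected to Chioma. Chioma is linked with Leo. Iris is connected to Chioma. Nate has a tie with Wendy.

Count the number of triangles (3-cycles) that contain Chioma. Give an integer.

3

Chioma's neighbors: Iris, Leo, and Uma.
Neighbor pairs that are themselves tied: Chioma–Iris–Leo; Chioma–Iris–Uma; Chioma–Leo–Uma. Each forms one triangle with Chioma, for 3 in total.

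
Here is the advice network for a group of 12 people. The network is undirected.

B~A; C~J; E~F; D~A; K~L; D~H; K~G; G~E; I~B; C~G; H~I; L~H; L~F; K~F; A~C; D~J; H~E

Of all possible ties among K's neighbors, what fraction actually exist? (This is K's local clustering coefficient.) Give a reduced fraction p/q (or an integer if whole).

K's neighbors: F, G, and L (k = 3).
Possible neighbor pairs: C(3,2) = 3. Edges among them: F–L → e = 1.
Clustering(K) = 1/3.

1/3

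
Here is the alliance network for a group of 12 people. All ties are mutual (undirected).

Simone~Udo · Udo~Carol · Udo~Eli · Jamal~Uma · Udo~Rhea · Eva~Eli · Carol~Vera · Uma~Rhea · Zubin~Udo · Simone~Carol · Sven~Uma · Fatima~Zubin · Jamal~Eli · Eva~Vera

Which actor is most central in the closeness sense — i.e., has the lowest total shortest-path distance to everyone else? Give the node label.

Udo

Farness (sum of distances to all others) for each node — Carol:24, Eli:21, Eva:28, Fatima:36, Jamal:26, Rhea:23, Simone:26, Sven:37, Udo:18, Uma:27, Vera:30, Zubin:26.
The smallest farness is 18, for Udo, so Udo has the highest closeness.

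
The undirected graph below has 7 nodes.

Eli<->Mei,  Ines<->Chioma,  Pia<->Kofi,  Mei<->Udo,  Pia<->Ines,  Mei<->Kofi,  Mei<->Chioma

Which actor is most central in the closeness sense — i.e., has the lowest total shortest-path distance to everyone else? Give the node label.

Farness (sum of distances to all others) for each node — Chioma:10, Eli:13, Ines:12, Kofi:10, Mei:8, Pia:12, Udo:13.
The smallest farness is 8, for Mei, so Mei has the highest closeness.

Mei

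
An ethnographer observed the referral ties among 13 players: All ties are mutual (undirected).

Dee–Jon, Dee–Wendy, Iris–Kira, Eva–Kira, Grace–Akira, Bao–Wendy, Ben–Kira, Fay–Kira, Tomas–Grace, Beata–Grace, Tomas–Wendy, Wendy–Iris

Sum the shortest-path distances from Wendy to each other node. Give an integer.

25

Distances from Wendy: Akira:3, Bao:1, Beata:3, Ben:3, Dee:1, Eva:3, Fay:3, Grace:2, Iris:1, Jon:2, Kira:2, Tomas:1.
Sum = 3 + 1 + 3 + 3 + 1 + 3 + 3 + 2 + 1 + 2 + 2 + 1 = 25.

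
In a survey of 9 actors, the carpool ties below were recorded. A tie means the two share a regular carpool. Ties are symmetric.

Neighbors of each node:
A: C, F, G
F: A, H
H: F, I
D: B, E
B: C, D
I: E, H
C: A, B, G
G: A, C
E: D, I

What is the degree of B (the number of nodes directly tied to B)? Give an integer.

2

B is directly tied to C and D. That is 2 neighbors, so the degree of B is 2.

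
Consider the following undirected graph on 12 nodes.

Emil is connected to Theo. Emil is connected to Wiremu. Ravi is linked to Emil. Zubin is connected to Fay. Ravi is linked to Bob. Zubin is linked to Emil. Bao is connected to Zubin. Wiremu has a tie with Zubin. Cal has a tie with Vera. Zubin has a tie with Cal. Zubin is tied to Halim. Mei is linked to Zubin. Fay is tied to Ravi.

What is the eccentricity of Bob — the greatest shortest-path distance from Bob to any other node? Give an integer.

Distances from Bob: Bao:4, Cal:4, Emil:2, Fay:2, Halim:4, Mei:4, Ravi:1, Theo:3, Vera:5, Wiremu:3, Zubin:3.
The largest is 5 (to Vera), so the eccentricity of Bob is 5.

5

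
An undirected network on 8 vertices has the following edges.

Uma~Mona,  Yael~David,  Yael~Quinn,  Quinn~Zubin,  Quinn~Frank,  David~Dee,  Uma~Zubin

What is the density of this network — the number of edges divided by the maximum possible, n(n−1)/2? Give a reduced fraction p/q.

There are 7 edges and 8 nodes, so the maximum possible is C(8,2) = 28.
Density = 7/28 = 1/4.

1/4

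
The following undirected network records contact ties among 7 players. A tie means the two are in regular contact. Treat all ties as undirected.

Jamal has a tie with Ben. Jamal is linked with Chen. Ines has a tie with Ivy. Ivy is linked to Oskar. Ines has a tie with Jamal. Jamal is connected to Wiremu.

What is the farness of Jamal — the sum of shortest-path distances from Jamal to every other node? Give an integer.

9

Distances from Jamal: Ben:1, Chen:1, Ines:1, Ivy:2, Oskar:3, Wiremu:1.
Sum = 1 + 1 + 1 + 2 + 3 + 1 = 9.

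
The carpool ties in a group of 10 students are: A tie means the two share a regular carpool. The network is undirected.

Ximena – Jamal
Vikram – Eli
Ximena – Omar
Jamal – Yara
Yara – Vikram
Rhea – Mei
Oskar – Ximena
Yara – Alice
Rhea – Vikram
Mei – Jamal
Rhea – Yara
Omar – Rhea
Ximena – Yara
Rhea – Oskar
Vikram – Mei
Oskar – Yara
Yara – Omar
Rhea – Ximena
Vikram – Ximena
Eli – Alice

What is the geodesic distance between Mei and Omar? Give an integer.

One shortest route is Mei – Rhea – Omar, which uses 2 edges, and Mei and Omar are not directly tied, so nothing shorter exists. So d(Mei,Omar) = 2.

2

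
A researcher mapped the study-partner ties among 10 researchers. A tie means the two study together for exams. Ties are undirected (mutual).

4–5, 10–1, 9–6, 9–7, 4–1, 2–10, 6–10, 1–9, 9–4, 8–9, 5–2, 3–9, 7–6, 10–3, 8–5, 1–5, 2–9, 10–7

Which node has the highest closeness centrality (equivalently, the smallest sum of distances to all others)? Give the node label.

Farness (sum of distances to all others) for each node — 1:14, 2:15, 3:17, 4:15, 5:17, 6:16, 7:16, 8:17, 9:11, 10:14.
The smallest farness is 11, for 9, so 9 has the highest closeness.

9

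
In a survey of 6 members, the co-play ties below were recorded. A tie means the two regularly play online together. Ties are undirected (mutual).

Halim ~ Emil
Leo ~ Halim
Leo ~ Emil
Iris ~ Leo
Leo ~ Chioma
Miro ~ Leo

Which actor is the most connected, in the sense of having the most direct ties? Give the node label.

Leo

Degrees — Chioma:1, Emil:2, Halim:2, Iris:1, Leo:5, Miro:1.
The maximum is 5, attained only by Leo.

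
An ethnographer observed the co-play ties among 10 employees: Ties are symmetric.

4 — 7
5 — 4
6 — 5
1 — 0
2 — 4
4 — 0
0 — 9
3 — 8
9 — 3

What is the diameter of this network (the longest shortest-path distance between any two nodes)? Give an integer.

Eccentricity of each node (its greatest distance to any other): 0:3, 1:4, 2:5, 3:5, 4:4, 5:5, 6:6, 7:5, 8:6, 9:4.
The maximum eccentricity is 6, realized for instance by the pair 8–6 via 8 – 3 – 9 – 0 – 4 – 5 – 6. So the diameter is 6.

6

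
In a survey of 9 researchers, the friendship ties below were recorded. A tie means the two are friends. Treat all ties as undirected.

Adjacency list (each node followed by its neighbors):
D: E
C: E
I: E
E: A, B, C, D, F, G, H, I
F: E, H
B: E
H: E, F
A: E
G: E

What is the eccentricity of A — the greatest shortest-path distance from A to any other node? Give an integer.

2

Distances from A: B:2, C:2, D:2, E:1, F:2, G:2, H:2, I:2.
The largest is 2 (to F, D, B, H, C, G, and I), so the eccentricity of A is 2.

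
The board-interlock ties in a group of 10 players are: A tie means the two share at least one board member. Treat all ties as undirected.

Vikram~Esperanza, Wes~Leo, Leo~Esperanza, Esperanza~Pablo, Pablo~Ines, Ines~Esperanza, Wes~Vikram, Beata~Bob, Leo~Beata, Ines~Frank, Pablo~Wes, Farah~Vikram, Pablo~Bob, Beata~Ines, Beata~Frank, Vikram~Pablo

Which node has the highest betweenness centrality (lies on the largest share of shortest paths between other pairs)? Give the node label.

Pablo

Unnormalized betweenness of each node: Beata:9/2, Bob:9/10, Esperanza:24/5, Farah:0, Frank:0, Ines:63/10, Leo:47/15, Pablo:137/15, Vikram:25/3, Wes:19/10.
Pablo has the largest value, 137/15, making it the main broker — the node through which the most shortest paths run.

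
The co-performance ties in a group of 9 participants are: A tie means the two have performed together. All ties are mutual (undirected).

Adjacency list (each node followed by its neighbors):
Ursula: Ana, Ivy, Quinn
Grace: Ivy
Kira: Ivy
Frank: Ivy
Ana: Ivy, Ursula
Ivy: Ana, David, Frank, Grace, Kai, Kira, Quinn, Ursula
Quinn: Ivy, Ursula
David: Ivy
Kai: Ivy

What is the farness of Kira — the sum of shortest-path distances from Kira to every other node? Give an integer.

15

Distances from Kira: Ana:2, David:2, Frank:2, Grace:2, Ivy:1, Kai:2, Quinn:2, Ursula:2.
Sum = 2 + 2 + 2 + 2 + 1 + 2 + 2 + 2 = 15.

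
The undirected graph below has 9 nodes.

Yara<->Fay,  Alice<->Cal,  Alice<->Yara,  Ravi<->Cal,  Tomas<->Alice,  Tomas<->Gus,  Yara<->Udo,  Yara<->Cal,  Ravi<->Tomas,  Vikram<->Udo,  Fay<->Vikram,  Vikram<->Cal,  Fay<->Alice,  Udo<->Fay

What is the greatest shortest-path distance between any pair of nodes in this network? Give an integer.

Eccentricity of each node (its greatest distance to any other): Alice:2, Cal:3, Fay:3, Gus:4, Ravi:3, Tomas:3, Udo:4, Vikram:4, Yara:3.
The maximum eccentricity is 4, realized for instance by the pair Udo–Gus via Udo – Fay – Alice – Tomas – Gus. So the diameter is 4.

4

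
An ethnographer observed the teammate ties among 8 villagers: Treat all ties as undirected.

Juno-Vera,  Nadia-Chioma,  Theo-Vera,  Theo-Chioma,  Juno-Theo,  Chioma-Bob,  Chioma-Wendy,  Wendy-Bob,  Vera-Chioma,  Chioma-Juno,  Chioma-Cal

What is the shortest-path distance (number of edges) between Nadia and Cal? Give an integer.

One shortest route is Nadia – Chioma – Cal, which uses 2 edges, and Nadia and Cal are not directly tied, so nothing shorter exists. So d(Nadia,Cal) = 2.

2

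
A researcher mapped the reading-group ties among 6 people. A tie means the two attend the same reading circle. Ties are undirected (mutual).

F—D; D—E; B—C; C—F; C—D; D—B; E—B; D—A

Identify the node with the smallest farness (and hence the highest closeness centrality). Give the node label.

Farness (sum of distances to all others) for each node — A:9, B:7, C:7, D:5, E:8, F:8.
The smallest farness is 5, for D, so D has the highest closeness.

D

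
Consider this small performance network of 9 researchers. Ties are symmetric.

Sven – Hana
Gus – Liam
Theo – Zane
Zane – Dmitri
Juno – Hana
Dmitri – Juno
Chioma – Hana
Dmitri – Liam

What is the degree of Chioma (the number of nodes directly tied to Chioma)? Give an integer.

1

Chioma is directly tied to Hana. That is 1 neighbor, so the degree of Chioma is 1.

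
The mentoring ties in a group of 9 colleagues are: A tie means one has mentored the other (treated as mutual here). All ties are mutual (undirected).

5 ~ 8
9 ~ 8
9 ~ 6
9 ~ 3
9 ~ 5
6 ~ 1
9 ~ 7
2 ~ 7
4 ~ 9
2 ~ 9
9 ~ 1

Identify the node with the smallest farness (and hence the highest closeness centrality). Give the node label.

Farness (sum of distances to all others) for each node — 1:14, 2:14, 3:15, 4:15, 5:14, 6:14, 7:14, 8:14, 9:8.
The smallest farness is 8, for 9, so 9 has the highest closeness.

9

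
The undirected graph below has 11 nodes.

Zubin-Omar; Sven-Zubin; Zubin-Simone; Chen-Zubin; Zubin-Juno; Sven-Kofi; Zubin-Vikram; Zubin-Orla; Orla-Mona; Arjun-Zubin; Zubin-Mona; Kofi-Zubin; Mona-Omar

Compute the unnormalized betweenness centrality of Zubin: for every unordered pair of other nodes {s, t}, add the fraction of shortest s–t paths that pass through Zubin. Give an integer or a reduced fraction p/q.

Pairs whose geodesics pass through Zubin — Simone–Juno: 1; Simone–Omar: 1; Simone–Chen: 1; Simone–Arjun: 1; Simone–Kofi: 1; Simone–Vikram: 1; Simone–Sven: 1; Simone–Orla: 1; Simone–Mona: 1; Juno–Omar: 1; Juno–Chen: 1; Juno–Arjun: 1; Juno–Kofi: 1; Juno–Vikram: 1 … (+28 more pairs).
All other pairs contribute 0.
Summing the contributions gives betweenness(Zubin) = 83/2.

83/2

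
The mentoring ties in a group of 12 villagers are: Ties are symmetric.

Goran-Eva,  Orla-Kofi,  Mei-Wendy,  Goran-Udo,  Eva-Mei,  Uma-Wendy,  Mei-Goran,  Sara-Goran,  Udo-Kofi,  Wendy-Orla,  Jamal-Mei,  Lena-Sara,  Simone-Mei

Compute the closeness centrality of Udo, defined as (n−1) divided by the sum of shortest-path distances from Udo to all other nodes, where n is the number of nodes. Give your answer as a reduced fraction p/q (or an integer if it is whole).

11/26

Distances from Udo: Eva:2, Goran:1, Jamal:3, Kofi:1, Lena:3, Mei:2, Orla:2, Sara:2, Simone:3, Uma:4, Wendy:3. Sum = 26.
n = 12, so closeness = 11/26.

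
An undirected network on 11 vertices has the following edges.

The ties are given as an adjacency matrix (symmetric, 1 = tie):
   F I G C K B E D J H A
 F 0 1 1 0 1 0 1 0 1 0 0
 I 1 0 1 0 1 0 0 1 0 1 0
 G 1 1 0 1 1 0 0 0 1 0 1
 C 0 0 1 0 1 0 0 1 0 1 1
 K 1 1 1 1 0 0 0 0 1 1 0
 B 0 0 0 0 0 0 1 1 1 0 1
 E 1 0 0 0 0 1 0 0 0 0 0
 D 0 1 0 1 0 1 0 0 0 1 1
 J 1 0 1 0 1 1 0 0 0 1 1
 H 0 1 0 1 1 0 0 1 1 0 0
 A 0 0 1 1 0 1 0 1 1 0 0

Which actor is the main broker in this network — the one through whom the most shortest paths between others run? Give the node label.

Unnormalized betweenness of each node: A:13/6, B:56/15, C:19/12, D:53/15, E:1/2, F:97/20, G:17/6, H:17/12, I:49/20, J:93/20, K:137/60.
F has the largest value, 97/20, making it the main broker — the node through which the most shortest paths run.

F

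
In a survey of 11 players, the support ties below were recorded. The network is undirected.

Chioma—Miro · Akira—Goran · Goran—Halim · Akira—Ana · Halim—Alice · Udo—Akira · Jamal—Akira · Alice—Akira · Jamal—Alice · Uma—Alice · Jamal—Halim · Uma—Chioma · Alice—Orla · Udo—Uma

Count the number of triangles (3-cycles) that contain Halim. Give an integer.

1

Halim's neighbors: Alice, Goran, and Jamal.
Neighbor pairs that are themselves tied: Halim–Alice–Jamal. Each forms one triangle with Halim, for 1 in total.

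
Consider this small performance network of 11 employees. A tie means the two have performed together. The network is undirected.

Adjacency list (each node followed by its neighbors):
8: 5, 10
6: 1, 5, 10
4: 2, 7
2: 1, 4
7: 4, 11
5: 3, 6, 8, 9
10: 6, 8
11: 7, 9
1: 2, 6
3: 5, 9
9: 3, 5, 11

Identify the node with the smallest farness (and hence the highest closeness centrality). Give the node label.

Farness (sum of distances to all others) for each node — 1:24, 2:27, 3:25, 4:29, 5:20, 6:21, 7:28, 8:27, 9:22, 10:28, 11:25.
The smallest farness is 20, for 5, so 5 has the highest closeness.

5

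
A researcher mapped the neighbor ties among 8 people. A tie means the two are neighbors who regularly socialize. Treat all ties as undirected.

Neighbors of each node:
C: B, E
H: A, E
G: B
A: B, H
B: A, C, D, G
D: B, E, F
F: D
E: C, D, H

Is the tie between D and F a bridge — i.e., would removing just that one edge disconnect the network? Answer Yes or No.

Yes

Without the D–F edge there is no alternate route between D and F, so the network disconnects. It is a bridge.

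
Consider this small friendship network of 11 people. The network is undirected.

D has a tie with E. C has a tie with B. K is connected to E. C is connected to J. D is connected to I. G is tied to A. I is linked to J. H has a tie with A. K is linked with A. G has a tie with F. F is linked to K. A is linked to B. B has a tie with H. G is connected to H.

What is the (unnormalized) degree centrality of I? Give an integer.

I is directly tied to D and J. That is 2 neighbors, so the degree of I is 2.

2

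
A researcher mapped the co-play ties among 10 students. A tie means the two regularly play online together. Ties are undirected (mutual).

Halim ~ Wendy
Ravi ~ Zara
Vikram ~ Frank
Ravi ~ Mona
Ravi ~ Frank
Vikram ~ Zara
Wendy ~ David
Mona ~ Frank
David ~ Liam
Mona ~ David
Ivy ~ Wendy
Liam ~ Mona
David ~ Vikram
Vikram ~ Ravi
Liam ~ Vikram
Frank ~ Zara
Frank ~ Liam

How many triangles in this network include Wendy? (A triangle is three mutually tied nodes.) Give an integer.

0

Wendy's neighbors are David, Halim, and Ivy, but none of them are tied to each other, so no triangle contains Wendy.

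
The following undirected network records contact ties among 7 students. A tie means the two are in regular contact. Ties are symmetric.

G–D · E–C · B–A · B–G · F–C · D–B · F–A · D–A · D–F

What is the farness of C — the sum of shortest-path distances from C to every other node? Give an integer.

Distances from C: A:2, B:3, D:2, E:1, F:1, G:3.
Sum = 2 + 3 + 2 + 1 + 1 + 3 = 12.

12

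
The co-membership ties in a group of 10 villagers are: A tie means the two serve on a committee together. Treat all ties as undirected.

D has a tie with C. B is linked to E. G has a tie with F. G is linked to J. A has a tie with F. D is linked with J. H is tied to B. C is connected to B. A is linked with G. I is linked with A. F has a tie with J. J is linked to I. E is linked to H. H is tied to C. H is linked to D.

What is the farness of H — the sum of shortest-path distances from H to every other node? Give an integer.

19

Distances from H: A:4, B:1, C:1, D:1, E:1, F:3, G:3, I:3, J:2.
Sum = 4 + 1 + 1 + 1 + 1 + 3 + 3 + 3 + 2 = 19.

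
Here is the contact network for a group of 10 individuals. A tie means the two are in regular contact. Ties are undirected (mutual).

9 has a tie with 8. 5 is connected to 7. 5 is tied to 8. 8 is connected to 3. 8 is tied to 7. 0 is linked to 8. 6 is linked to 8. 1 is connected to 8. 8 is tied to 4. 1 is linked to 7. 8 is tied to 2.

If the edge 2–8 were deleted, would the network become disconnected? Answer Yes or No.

Without the 2–8 edge there is no alternate route between 2 and 8, so the network disconnects. It is a bridge.

Yes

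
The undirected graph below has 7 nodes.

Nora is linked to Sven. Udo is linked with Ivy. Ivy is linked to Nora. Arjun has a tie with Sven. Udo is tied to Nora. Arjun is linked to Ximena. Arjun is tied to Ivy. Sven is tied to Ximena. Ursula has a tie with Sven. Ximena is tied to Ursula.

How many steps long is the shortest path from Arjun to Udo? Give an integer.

One shortest route is Arjun – Ivy – Udo, which uses 2 edges, and Arjun and Udo are not directly tied, so nothing shorter exists. So d(Arjun,Udo) = 2.

2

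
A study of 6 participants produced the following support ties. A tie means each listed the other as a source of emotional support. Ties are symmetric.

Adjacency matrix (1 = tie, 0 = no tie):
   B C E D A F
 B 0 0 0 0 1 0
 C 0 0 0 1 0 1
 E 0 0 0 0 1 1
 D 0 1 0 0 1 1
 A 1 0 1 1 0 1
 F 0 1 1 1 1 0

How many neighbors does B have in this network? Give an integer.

B is directly tied to A. That is 1 neighbor, so the degree of B is 1.

1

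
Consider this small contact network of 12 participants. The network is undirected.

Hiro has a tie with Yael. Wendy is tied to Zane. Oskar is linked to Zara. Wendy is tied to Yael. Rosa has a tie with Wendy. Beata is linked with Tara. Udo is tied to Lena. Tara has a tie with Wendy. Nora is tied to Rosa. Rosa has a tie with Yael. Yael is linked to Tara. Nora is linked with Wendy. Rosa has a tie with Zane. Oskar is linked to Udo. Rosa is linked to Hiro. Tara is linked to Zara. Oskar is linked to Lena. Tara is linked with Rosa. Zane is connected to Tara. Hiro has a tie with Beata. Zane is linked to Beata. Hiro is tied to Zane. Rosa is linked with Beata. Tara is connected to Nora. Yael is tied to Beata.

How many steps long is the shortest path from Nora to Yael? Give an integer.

One shortest route is Nora – Wendy – Yael, which uses 2 edges, and Nora and Yael are not directly tied, so nothing shorter exists. So d(Nora,Yael) = 2.

2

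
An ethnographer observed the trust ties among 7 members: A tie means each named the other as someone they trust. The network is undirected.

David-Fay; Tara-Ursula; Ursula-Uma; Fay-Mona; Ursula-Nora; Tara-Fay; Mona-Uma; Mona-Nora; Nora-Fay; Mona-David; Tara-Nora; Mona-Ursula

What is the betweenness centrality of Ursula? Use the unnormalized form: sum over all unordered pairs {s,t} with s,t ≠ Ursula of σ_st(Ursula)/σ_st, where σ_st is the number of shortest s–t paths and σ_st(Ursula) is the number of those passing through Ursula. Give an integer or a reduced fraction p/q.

Pairs whose geodesics pass through Ursula — Uma–Nora: 1/2; Uma–Tara: 1; Tara–Mona: 1/3.
All other pairs contribute 0.
Summing the contributions gives betweenness(Ursula) = 11/6.

11/6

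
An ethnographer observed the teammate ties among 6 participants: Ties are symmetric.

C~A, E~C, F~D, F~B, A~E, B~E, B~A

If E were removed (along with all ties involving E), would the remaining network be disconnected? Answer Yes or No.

Even without E, every remaining node can still reach every other (the residual graph is connected), so E is not a cut vertex.

No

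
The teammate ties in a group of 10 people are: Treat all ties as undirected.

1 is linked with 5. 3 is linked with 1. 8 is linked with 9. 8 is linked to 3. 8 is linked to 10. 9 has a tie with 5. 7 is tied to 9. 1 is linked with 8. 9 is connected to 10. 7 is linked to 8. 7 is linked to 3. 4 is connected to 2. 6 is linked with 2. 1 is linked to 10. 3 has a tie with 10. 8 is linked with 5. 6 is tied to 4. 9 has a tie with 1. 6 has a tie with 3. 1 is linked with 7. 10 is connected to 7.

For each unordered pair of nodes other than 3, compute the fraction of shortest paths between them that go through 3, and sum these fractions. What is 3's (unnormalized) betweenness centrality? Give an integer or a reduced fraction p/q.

18

Pairs whose geodesics pass through 3 — 2–7: 1; 2–9: 4/4; 2–10: 1; 2–1: 1; 2–5: 2/2; 2–8: 1; 4–7: 1; 4–9: 4/4; 4–10: 1; 4–1: 1; 4–5: 2/2; 4–8: 1; 6–7: 1; 6–9: 4/4 … (+4 more pairs).
All other pairs contribute 0.
Summing the contributions gives betweenness(3) = 18.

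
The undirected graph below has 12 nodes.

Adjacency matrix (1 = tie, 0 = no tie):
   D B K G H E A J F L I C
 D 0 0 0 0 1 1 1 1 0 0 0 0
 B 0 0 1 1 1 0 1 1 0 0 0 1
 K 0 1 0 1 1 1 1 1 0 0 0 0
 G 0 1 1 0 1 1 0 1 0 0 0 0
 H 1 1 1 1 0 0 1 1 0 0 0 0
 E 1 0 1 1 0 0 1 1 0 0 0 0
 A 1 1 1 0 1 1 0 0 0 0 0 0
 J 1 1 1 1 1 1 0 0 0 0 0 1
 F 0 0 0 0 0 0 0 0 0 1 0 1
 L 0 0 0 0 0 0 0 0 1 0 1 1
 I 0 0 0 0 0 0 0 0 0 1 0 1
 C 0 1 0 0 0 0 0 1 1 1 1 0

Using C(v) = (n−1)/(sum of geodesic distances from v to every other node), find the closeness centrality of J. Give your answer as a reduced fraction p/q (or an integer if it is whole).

Distances from J: A:2, B:1, C:1, D:1, E:1, F:2, G:1, H:1, I:2, K:1, L:2. Sum = 15.
n = 12, so closeness = 11/15.

11/15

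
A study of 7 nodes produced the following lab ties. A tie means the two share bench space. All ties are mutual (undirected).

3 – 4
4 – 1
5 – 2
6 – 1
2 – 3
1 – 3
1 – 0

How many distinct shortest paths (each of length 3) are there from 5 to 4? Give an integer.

The shortest distance is 3, and the only length-3 path is 5–2–3–4. So there is exactly 1 shortest path.

1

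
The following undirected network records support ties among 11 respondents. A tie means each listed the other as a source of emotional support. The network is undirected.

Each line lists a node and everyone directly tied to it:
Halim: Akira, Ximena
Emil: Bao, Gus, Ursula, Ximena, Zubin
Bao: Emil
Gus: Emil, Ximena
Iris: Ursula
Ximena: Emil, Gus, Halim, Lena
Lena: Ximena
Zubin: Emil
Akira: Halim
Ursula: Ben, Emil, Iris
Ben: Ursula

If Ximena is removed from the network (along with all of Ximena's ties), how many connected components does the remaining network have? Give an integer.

3

Without Ximena, the remaining ties split the others into: {Bao, Ben, Emil, Gus, Iris, Ursula, Zubin}; {Akira, Halim}; {Lena}.
That's 3 separate components.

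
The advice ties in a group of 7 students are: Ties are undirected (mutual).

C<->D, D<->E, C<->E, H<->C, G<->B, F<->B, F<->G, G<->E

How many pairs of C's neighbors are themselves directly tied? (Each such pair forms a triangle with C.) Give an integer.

C's neighbors: D, E, and H.
Neighbor pairs that are themselves tied: C–D–E. Each forms one triangle with C, for 1 in total.

1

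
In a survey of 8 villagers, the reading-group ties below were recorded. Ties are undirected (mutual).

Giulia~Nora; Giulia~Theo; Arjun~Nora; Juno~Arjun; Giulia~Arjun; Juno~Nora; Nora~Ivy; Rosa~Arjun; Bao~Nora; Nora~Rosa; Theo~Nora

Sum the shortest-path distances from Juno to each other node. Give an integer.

Distances from Juno: Arjun:1, Bao:2, Giulia:2, Ivy:2, Nora:1, Rosa:2, Theo:2.
Sum = 1 + 2 + 2 + 2 + 1 + 2 + 2 = 12.

12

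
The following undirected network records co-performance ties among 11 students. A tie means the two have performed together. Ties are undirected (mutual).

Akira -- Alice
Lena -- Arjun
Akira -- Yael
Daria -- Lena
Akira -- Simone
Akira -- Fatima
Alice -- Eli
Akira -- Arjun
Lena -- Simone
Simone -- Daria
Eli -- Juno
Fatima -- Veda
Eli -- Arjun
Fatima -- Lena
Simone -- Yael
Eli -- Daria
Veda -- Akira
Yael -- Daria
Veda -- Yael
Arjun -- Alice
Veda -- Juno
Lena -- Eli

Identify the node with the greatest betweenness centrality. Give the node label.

Unnormalized betweenness of each node: Akira:35/4, Alice:1/2, Arjun:4/3, Daria:9/4, Eli:13/2, Fatima:4/3, Juno:1, Lena:19/4, Simone:4/3, Veda:4, Yael:9/4.
Akira has the largest value, 35/4, making it the main broker — the node through which the most shortest paths run.

Akira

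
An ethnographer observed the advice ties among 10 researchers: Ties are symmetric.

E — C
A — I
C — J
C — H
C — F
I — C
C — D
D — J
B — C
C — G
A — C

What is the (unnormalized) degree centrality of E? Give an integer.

E is directly tied to C. That is 1 neighbor, so the degree of E is 1.

1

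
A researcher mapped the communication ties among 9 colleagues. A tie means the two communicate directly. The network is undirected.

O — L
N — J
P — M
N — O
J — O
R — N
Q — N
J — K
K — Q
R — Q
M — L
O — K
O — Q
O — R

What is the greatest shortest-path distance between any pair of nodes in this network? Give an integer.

4

Eccentricity of each node (its greatest distance to any other): J:4, K:4, L:2, M:3, N:4, O:3, P:4, Q:4, R:4.
The maximum eccentricity is 4, realized for instance by the pair P–N via P – M – L – O – N. So the diameter is 4.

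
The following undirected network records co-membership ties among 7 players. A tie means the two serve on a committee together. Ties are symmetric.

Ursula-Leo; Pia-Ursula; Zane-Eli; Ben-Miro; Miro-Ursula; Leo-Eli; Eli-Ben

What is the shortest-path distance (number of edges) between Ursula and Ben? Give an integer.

One shortest route is Ursula – Miro – Ben, which uses 2 edges, and Ursula and Ben are not directly tied, so nothing shorter exists. So d(Ursula,Ben) = 2.

2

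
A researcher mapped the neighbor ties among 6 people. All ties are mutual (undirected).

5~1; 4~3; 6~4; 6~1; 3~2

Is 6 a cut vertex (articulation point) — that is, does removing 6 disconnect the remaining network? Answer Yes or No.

Removing 6 leaves {1 and 5} with no path to {2, 3, and 4}, so the network splits into 2 components. 6 is a cut vertex.

Yes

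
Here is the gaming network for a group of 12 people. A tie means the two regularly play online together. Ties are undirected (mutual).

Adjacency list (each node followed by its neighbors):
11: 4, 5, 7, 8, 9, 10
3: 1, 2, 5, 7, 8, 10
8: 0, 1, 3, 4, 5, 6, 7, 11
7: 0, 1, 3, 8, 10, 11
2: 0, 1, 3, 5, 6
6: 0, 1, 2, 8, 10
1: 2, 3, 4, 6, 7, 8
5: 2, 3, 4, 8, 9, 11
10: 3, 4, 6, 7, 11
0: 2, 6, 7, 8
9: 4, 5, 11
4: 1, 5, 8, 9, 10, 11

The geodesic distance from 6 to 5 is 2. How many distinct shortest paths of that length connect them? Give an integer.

The shortest distance is 2. The length-2 paths are: 6–8–5; 6–2–5.
That gives 2 distinct shortest paths.

2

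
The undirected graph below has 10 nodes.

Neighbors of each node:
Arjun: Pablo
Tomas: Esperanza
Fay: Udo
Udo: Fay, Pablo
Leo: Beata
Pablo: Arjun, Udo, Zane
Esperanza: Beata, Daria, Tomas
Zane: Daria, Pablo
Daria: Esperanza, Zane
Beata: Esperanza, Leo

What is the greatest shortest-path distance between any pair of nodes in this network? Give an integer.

Eccentricity of each node (its greatest distance to any other): Arjun:6, Beata:6, Daria:4, Esperanza:5, Fay:7, Leo:7, Pablo:5, Tomas:6, Udo:6, Zane:4.
The maximum eccentricity is 7, realized for instance by the pair Leo–Fay via Leo – Beata – Esperanza – Daria – Zane – Pablo – Udo – Fay. So the diameter is 7.

7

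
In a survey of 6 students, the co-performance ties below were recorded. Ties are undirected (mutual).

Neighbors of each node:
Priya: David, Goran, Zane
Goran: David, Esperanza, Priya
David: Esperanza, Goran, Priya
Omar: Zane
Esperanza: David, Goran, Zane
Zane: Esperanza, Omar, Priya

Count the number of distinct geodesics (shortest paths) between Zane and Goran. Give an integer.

2

The shortest distance is 2. The length-2 paths are: Zane–Priya–Goran; Zane–Esperanza–Goran.
That gives 2 distinct shortest paths.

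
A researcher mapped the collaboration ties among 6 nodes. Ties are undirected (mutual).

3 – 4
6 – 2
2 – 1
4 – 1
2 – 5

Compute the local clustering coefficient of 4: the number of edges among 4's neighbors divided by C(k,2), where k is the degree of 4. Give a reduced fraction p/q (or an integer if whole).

4's neighbors: 1 and 3 (k = 2).
Possible neighbor pairs: C(2,2) = 1. Edges among them: none → e = 0.
Clustering(4) = 0/1.

0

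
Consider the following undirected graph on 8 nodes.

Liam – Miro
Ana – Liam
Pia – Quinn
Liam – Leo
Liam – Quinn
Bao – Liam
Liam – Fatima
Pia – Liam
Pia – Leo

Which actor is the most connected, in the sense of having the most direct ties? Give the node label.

Liam

Degrees — Ana:1, Bao:1, Fatima:1, Leo:2, Liam:7, Miro:1, Pia:3, Quinn:2.
The maximum is 7, attained only by Liam.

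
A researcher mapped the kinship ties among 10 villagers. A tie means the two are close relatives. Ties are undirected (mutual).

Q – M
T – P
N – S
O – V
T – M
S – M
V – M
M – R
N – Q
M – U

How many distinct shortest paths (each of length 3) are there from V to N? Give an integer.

The shortest distance is 3. The length-3 paths are: V–M–Q–N; V–M–S–N.
That gives 2 distinct shortest paths.

2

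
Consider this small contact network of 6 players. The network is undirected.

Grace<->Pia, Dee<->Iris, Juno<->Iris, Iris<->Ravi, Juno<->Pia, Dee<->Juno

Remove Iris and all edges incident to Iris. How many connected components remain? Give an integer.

Without Iris, the remaining ties split the others into: {Ravi}; {Dee, Grace, Juno, Pia}.
That's 2 separate components.

2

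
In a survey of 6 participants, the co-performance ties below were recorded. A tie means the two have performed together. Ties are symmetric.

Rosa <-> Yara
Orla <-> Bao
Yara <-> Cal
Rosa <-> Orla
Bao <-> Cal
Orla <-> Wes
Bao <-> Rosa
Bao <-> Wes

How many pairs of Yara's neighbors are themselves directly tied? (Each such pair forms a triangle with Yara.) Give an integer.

Yara's neighbors are Cal and Rosa, but none of them are tied to each other, so no triangle contains Yara.

0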